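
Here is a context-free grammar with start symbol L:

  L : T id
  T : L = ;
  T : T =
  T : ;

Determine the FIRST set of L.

{ ; }

From L : T id: add FIRST(T) = { ; }.
Union: FIRST(L) = { ; }.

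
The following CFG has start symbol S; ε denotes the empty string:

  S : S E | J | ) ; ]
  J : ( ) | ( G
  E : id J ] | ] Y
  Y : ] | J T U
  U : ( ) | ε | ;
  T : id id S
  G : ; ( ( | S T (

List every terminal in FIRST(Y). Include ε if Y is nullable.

{ (, ] }

Y : ] contributes {]}.
From Y : J T U: add FIRST(J) = { ( }.
Union: FIRST(Y) = { (, ] }.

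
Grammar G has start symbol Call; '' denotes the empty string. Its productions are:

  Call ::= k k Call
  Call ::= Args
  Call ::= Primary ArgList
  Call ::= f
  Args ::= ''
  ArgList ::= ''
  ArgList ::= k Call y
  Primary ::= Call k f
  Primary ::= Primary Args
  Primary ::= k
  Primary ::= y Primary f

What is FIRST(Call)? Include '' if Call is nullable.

Call ::= k k Call contributes {k}.
From Call ::= Args: add FIRST(Args) = { '' } (including '' since Args is nullable).
From Call ::= Primary ArgList: add FIRST(Primary) = { f, k, y }.
Call ::= f contributes {f}.
Union: FIRST(Call) = { f, k, y, '' }.

{ f, k, y, '' }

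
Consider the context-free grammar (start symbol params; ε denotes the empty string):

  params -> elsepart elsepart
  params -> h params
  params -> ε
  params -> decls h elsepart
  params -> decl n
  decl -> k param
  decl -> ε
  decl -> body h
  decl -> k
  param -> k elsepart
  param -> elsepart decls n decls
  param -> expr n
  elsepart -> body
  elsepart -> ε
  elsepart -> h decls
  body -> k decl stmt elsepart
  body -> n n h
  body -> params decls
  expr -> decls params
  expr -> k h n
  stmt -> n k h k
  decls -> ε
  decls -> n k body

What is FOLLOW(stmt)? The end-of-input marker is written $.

{ $, h, k, n }

In body -> k decl stmt elsepart: add FIRST(elsepart)\{ε} = { h, k, n }.
  Since elsepart is nullable, also add FOLLOW(body) = { $, h, k, n }.
Union: FOLLOW(stmt) = { $, h, k, n }.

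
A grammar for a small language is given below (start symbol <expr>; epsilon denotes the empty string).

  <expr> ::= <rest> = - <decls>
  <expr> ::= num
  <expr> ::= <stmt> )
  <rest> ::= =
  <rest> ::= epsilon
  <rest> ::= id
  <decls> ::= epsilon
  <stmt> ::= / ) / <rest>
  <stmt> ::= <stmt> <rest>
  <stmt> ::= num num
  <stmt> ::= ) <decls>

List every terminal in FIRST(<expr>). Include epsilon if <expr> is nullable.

From <expr> ::= <rest> = - <decls>: <rest> nullable, take FIRST(<rest>) ∪ {=} = { =, id }.
<expr> ::= num contributes {num}.
From <expr> ::= <stmt> ): add FIRST(<stmt>) = { ), /, num }.
Union: FIRST(<expr>) = { ), /, =, id, num }.

{ ), /, =, id, num }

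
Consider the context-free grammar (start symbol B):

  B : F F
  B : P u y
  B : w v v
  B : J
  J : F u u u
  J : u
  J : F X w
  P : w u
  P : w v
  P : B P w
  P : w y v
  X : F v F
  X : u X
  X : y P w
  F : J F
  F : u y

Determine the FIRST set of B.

From B : F F: add FIRST(F) = { u }.
From B : P u y: add FIRST(P) = { u, w }.
B : w v v contributes {w}.
From B : J: add FIRST(J) = { u }.
Union: FIRST(B) = { u, w }.

{ u, w }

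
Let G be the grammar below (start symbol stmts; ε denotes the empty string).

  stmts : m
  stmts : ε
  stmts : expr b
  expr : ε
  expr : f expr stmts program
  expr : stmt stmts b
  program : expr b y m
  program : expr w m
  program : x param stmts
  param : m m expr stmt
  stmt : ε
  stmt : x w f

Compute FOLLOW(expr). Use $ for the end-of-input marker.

In stmts : expr b: add FIRST(b) = { b }.
In expr : f expr stmts program: add FIRST(stmts program) = { b, f, m, w, x }.
In program : expr b y m: add FIRST(b y m) = { b }.
In program : expr w m: add FIRST(w m) = { w }.
In param : m m expr stmt: add FIRST(stmt)\{ε} = { x }.
  Since stmt is nullable, also add FOLLOW(param) = { b, f, m, w, x }.
Union: FOLLOW(expr) = { b, f, m, w, x }.

{ b, f, m, w, x }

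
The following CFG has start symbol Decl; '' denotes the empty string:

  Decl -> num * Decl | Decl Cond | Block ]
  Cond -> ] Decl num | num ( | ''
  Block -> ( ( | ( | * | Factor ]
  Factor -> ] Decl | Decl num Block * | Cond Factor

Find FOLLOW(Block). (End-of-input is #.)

{ *, ] }

In Decl -> Block ]: add FIRST(]) = { ] }.
In Factor -> Decl num Block *: add FIRST(*) = { * }.
Union: FOLLOW(Block) = { *, ] }.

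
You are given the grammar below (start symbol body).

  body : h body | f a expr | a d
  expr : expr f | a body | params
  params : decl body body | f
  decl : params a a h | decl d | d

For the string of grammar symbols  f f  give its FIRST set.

f is a terminal; add {f} and stop.

{ f }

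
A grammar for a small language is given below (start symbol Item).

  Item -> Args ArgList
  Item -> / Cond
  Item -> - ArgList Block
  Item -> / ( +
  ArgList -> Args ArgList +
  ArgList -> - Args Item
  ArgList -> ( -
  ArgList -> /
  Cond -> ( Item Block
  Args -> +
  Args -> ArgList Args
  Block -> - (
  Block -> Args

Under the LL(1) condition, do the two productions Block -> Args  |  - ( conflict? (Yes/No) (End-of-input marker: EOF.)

Yes

FIRST(Args) = { (, +, -, / } and FIRST(- () = { - }.
Both contain -, so the two alternatives are not disjoint — LL(1) conflict.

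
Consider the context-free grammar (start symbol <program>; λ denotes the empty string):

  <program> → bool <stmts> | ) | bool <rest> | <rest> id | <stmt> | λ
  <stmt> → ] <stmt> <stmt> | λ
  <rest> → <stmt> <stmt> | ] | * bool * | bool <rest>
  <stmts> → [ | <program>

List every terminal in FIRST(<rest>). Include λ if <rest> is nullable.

From <rest> → <stmt> <stmt>: <stmt>, <stmt> nullable, take FIRST(<stmt>) ∪ FIRST(<stmt>) = { ] }; also λ since the whole RHS is nullable.
<rest> → ] contributes {]}.
<rest> → * bool * contributes {*}.
<rest> → bool <rest> contributes {bool}.
Union: FIRST(<rest>) = { *, ], bool, λ }.

{ *, ], bool, λ }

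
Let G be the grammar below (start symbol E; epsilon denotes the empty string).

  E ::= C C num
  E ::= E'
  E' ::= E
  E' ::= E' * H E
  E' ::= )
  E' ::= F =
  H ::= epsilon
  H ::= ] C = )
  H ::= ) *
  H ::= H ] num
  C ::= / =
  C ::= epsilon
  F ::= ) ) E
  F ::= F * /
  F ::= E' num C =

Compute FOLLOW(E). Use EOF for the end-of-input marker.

{ EOF, *, =, num }

E is the start symbol, so EOF ∈ FOLLOW(E).
In E' ::= E: E is at the end, add FOLLOW(E') = { EOF, *, =, num }.
In E' ::= E' * H E: E is at the end, add FOLLOW(E') = { EOF, *, =, num }.
In F ::= ) ) E: E is at the end, add FOLLOW(F) = { *, = }.
Union: FOLLOW(E) = { EOF, *, =, num }.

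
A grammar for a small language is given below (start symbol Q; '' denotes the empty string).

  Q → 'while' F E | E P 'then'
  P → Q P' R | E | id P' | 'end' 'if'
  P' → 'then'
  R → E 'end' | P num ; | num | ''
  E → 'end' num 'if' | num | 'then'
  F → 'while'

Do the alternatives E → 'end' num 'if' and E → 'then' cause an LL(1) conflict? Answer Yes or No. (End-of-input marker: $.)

No

FIRST('end' num 'if') = { 'end' } and FIRST('then') = { 'then' }.
The FIRST sets are disjoint and neither alternative is nullable — no conflict.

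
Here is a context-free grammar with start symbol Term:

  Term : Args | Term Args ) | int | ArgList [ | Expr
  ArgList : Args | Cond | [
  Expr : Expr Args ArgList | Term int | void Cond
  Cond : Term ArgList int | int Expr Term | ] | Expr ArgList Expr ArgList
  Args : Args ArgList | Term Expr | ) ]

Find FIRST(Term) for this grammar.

{ ), [, ], int, void }

From Term : Args: add FIRST(Args) = { ), [, ], int, void }.
From Term : Term Args ): add FIRST(Term) = { ), [, ], int, void }.
Term : int contributes {int}.
From Term : ArgList [: add FIRST(ArgList) = { ), [, ], int, void }.
From Term : Expr: add FIRST(Expr) = { ), [, ], int, void }.
Union: FIRST(Term) = { ), [, ], int, void }.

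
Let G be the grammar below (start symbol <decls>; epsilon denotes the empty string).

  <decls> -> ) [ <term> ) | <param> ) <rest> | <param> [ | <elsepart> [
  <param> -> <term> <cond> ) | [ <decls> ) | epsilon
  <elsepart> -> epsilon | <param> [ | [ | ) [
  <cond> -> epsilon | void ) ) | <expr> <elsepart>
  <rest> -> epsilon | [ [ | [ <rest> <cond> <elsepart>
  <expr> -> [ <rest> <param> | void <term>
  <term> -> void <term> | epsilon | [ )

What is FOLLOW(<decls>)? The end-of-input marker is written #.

<decls> is the start symbol, so # ∈ FOLLOW(<decls>).
In <param> -> [ <decls> ): add FIRST()) = { ) }.
Union: FOLLOW(<decls>) = { #, ) }.

{ #, ) }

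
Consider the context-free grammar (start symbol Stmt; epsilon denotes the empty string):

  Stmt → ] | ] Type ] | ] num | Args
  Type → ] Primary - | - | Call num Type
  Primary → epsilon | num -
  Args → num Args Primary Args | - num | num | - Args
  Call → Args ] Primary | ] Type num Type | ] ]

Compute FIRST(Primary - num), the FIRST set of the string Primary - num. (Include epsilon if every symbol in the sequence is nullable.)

{ -, num }

Add FIRST(Primary)\{epsilon} = { num }; Primary is nullable, continue.
- is a terminal; add {-} and stop.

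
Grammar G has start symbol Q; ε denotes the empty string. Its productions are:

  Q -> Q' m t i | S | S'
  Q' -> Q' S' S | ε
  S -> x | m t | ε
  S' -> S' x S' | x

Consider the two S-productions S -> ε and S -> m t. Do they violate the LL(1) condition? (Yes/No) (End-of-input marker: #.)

Yes

FIRST(ε) = { ε } and FIRST(m t) = { m }.
The first alternative is nullable and FOLLOW(S) = { #, m, x } shares m with FIRST of the second — conflict.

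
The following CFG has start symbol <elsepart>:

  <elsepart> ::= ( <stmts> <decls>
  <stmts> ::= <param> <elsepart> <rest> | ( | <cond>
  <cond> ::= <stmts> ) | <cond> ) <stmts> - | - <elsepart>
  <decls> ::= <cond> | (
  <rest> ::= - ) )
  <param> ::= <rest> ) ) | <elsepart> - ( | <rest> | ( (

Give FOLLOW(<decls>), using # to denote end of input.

{ #, (, ), - }

In <elsepart> ::= ( <stmts> <decls>: <decls> is at the end, add FOLLOW(<elsepart>) = { #, (, ), - }.
Union: FOLLOW(<decls>) = { #, (, ), - }.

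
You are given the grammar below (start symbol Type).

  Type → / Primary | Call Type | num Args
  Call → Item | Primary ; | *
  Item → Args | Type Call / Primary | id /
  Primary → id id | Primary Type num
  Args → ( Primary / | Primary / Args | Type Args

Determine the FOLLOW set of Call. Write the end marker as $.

In Type → Call Type: add FIRST(Type) = { (, *, /, id, num }.
In Item → Type Call / Primary: add FIRST(/ Primary) = { / }.
Union: FOLLOW(Call) = { (, *, /, id, num }.

{ (, *, /, id, num }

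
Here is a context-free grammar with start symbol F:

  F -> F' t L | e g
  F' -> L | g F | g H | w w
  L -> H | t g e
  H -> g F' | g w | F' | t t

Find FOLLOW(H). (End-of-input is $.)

In F' -> g H: H is at the end, add FOLLOW(F') = { $, t }.
In L -> H: H is at the end, add FOLLOW(L) = { $, t }.
Union: FOLLOW(H) = { $, t }.

{ $, t }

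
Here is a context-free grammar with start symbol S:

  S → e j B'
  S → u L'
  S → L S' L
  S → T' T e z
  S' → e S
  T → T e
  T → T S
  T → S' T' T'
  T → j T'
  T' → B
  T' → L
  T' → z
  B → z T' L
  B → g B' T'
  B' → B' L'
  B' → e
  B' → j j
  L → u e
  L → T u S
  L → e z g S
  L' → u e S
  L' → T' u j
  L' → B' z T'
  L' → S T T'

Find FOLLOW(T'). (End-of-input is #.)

In S → T' T e z: add FIRST(T e z) = { e, j }.
In T → S' T' T': add FIRST(T') = { e, g, j, u, z }.
In T → S' T' T': T' is at the end, add FOLLOW(T) = { e, g, j, u, z }.
In T → j T': T' is at the end, add FOLLOW(T) = { e, g, j, u, z }.
In B → z T' L: add FIRST(L) = { e, j, u }.
In B → g B' T': T' is at the end, add FOLLOW(B) = { #, e, g, j, u, z }.
In L' → T' u j: add FIRST(u j) = { u }.
In L' → B' z T': T' is at the end, add FOLLOW(L') = { #, e, g, j, u, z }.
In L' → S T T': T' is at the end, add FOLLOW(L') = { #, e, g, j, u, z }.
Union: FOLLOW(T') = { #, e, g, j, u, z }.

{ #, e, g, j, u, z }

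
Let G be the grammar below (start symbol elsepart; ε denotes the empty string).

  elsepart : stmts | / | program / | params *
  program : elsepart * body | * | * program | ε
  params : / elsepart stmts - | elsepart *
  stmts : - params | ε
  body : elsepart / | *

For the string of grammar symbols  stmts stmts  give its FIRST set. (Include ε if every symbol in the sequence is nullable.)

Add FIRST(stmts)\{ε} = { - }; stmts is nullable, continue.
Add FIRST(stmts)\{ε} = { - }; stmts is nullable, continue.
Every symbol is nullable, so include ε.

{ -, ε }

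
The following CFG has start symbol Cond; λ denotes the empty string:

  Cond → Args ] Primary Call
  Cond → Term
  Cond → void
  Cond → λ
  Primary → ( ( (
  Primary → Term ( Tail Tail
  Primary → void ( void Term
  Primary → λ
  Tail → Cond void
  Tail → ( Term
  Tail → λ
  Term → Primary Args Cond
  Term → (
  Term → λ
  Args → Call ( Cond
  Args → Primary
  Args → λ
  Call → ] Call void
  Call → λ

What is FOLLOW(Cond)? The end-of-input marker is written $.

Cond is the start symbol, so $ ∈ FOLLOW(Cond).
In Tail → Cond void: add FIRST(void) = { void }.
In Term → Primary Args Cond: Cond is at the end, add FOLLOW(Term) = { $, (, ], void }.
In Args → Call ( Cond: Cond is at the end, add FOLLOW(Args) = { $, (, ], void }.
Union: FOLLOW(Cond) = { $, (, ], void }.

{ $, (, ], void }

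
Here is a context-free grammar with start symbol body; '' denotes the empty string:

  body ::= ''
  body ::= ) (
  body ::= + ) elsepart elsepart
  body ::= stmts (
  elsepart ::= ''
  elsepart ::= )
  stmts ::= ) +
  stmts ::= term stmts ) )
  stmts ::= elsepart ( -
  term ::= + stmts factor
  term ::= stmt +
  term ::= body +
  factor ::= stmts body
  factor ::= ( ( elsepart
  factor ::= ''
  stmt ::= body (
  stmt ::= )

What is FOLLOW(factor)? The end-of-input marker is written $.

In term ::= + stmts factor: factor is at the end, add FOLLOW(term) = { (, ), + }.
Union: FOLLOW(factor) = { (, ), + }.

{ (, ), + }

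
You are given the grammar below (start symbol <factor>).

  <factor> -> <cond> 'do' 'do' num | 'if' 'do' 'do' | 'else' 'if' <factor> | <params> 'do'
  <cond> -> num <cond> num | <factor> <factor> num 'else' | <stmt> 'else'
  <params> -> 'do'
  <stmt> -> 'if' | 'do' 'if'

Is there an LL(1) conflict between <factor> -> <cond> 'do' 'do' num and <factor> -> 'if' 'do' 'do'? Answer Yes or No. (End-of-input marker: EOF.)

Yes

FIRST(<cond> 'do' 'do' num) = { 'do', 'else', 'if', num } and FIRST('if' 'do' 'do') = { 'if' }.
Both contain 'if', so the two alternatives are not disjoint — LL(1) conflict.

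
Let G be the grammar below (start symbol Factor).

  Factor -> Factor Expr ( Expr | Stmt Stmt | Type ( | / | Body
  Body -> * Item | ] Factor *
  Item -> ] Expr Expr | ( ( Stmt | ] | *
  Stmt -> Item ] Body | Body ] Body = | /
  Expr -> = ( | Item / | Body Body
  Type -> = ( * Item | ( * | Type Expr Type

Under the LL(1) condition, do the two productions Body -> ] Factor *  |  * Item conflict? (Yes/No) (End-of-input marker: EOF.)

No

FIRST(] Factor *) = { ] } and FIRST(* Item) = { * }.
The FIRST sets are disjoint and neither alternative is nullable — no conflict.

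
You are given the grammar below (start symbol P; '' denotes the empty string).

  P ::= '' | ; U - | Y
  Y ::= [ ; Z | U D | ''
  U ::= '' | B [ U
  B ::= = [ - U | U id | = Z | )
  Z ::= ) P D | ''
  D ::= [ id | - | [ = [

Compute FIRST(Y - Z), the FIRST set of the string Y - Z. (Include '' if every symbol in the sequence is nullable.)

{ ), -, =, [, id }

Add FIRST(Y)\{''} = { ), -, =, [, id }; Y is nullable, continue.
- is a terminal; add {-} and stop.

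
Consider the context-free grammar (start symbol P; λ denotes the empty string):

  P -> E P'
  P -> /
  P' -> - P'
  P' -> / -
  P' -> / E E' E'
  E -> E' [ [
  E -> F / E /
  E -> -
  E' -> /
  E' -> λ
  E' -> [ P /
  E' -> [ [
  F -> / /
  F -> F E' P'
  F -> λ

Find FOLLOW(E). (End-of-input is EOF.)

In P -> E P': add FIRST(P') = { -, / }.
In P' -> / E E' E': add FIRST(E' E')\{λ} = { /, [ }.
  Since E' E' is nullable, also add FOLLOW(P') = { EOF, -, /, [ }.
In E -> F / E /: add FIRST(/) = { / }.
Union: FOLLOW(E) = { EOF, -, /, [ }.

{ EOF, -, /, [ }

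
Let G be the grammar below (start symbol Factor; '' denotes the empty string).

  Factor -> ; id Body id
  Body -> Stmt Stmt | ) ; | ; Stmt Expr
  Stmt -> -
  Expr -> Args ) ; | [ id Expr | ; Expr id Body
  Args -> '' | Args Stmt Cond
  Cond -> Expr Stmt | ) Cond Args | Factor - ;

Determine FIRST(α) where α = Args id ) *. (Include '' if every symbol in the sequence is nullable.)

{ -, id }

Add FIRST(Args)\{''} = { - }; Args is nullable, continue.
id is a terminal; add {id} and stop.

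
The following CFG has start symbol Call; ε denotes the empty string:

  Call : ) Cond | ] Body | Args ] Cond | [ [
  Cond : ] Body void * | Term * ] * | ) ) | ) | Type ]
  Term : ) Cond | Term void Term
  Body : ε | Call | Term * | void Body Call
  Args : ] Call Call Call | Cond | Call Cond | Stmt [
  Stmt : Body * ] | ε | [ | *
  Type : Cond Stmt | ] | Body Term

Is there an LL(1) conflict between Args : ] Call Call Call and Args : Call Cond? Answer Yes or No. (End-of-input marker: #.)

Yes

FIRST(] Call Call Call) = { ] } and FIRST(Call Cond) = { ), *, [, ], void }.
Both contain ], so the two alternatives are not disjoint — LL(1) conflict.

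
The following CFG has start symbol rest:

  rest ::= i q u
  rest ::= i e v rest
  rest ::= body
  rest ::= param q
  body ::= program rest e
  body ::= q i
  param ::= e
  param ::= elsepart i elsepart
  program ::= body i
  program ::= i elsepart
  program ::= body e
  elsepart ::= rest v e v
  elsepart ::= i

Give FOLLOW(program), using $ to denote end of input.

{ e, i, q }

In body ::= program rest e: add FIRST(rest e) = { e, i, q }.
Union: FOLLOW(program) = { e, i, q }.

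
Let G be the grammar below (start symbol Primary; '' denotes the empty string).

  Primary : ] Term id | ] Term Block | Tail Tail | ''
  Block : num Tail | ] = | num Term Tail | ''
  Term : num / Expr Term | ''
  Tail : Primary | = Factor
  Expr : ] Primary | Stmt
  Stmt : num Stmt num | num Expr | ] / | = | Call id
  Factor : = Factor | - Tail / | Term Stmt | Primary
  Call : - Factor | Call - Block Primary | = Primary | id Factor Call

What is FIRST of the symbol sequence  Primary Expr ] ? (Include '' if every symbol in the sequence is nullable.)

Add FIRST(Primary)\{''} = { =, ] }; Primary is nullable, continue.
Add FIRST(Expr) = { -, =, ], id, num }; Expr is not nullable, stop.

{ -, =, ], id, num }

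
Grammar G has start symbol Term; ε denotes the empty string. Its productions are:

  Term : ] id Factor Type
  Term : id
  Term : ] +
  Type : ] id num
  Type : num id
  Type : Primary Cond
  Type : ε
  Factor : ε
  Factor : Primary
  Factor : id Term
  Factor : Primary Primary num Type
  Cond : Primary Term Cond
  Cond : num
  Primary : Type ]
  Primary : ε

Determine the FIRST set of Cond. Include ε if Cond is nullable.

From Cond : Primary Term Cond: Primary nullable, take FIRST(Primary) ∪ FIRST(Term) = { ], id, num }.
Cond : num contributes {num}.
Union: FIRST(Cond) = { ], id, num }.

{ ], id, num }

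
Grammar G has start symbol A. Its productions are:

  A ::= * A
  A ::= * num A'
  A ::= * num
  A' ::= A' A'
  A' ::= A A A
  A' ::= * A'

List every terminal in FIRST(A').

From A' ::= A' A': add FIRST(A') = { * }.
From A' ::= A A A: add FIRST(A) = { * }.
A' ::= * A' contributes {*}.
Union: FIRST(A') = { * }.

{ * }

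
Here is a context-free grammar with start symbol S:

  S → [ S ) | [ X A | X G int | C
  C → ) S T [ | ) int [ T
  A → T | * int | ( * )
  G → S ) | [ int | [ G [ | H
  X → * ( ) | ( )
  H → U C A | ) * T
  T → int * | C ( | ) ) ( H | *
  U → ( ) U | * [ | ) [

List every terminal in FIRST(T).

T → int * contributes {int}.
From T → C (: add FIRST(C) = { ) }.
T → ) ) ( H contributes {)}.
T → * contributes {*}.
Union: FIRST(T) = { ), *, int }.

{ ), *, int }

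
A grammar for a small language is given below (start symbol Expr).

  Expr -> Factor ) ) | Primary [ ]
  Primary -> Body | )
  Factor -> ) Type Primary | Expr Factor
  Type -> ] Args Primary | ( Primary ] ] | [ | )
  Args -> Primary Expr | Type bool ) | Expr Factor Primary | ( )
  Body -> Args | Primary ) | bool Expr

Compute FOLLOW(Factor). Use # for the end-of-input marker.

{ (, ), [, ], bool }

In Expr -> Factor ) ): add FIRST() )) = { ) }.
In Factor -> Expr Factor: Factor is at the end, add FOLLOW(Factor) = { (, ), [, ], bool }.
In Args -> Expr Factor Primary: add FIRST(Primary) = { (, ), [, ], bool }.
Union: FOLLOW(Factor) = { (, ), [, ], bool }.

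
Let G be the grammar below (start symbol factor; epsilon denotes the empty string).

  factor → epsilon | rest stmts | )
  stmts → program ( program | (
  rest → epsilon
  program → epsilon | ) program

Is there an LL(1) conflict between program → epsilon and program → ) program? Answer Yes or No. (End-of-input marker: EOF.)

FIRST(epsilon) = { epsilon } and FIRST() program) = { ) }.
The first is nullable but FOLLOW(program) = { EOF, ( } is disjoint from FIRST of the second.

No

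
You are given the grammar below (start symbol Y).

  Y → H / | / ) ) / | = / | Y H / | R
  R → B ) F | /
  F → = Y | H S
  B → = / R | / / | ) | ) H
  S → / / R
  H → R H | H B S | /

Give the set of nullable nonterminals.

No nonterminal has an empty production or an RHS whose symbols are all nullable.

{ } (none)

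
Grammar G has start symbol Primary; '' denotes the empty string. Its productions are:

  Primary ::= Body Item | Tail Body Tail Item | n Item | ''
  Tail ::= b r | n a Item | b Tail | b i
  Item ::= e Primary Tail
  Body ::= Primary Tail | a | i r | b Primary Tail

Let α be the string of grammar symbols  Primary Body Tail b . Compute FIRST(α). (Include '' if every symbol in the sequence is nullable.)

{ a, b, i, n }

Add FIRST(Primary)\{''} = { a, b, i, n }; Primary is nullable, continue.
Add FIRST(Body) = { a, b, i, n }; Body is not nullable, stop.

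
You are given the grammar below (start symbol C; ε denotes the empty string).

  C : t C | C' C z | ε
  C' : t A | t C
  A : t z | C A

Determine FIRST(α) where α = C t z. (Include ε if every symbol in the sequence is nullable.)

{ t }

Add FIRST(C)\{ε} = { t }; C is nullable, continue.
t is a terminal; add {t} and stop.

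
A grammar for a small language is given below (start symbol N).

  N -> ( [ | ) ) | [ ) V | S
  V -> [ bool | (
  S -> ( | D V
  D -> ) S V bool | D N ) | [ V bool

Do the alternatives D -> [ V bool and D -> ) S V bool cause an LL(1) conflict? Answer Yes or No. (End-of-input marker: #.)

No

FIRST([ V bool) = { [ } and FIRST() S V bool) = { ) }.
The FIRST sets are disjoint and neither alternative is nullable — no conflict.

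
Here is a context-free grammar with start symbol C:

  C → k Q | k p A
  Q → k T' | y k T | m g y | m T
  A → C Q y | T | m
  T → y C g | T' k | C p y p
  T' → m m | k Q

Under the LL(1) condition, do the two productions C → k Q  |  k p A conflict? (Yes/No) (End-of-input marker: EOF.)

FIRST(k Q) = { k } and FIRST(k p A) = { k }.
Both contain k, so the two alternatives are not disjoint — LL(1) conflict.

Yes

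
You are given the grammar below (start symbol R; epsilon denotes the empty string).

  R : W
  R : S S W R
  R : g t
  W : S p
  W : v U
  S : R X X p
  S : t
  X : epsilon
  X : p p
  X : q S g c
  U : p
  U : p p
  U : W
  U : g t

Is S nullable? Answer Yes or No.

No

Nullable nonterminals: X.
No production of S has an RHS whose symbols are all nullable, so S is not nullable.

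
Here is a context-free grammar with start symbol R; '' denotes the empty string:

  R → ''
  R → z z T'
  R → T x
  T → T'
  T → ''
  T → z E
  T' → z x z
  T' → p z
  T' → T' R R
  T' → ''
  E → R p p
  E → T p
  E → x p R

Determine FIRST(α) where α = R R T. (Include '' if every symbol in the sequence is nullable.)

{ p, x, z, '' }

Add FIRST(R)\{''} = { p, x, z }; R is nullable, continue.
Add FIRST(R)\{''} = { p, x, z }; R is nullable, continue.
Add FIRST(T)\{''} = { p, x, z }; T is nullable, continue.
Every symbol is nullable, so include ''.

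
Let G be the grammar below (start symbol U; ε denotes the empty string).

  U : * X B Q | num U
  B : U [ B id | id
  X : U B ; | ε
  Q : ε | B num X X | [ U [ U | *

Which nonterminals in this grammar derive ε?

{ Q, X }

Directly nullable (have an ε-production): X, Q.
No other nonterminal has a production whose RHS symbols are all nullable.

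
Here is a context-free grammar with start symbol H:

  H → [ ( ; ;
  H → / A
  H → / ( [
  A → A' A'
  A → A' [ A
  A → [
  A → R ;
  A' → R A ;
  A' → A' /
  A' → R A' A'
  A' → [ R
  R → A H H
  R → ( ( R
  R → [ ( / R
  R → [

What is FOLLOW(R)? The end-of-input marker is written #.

In A → R ;: add FIRST(;) = { ; }.
In A' → R A ;: add FIRST(A ;) = { (, [ }.
In A' → R A' A': add FIRST(A' A') = { (, [ }.
In A' → [ R: R is at the end, add FOLLOW(A') = { #, (, /, ;, [ }.
In R → ( ( R: R is at the end, add FOLLOW(R) = { #, (, /, ;, [ }.
In R → [ ( / R: R is at the end, add FOLLOW(R) = { #, (, /, ;, [ }.
Union: FOLLOW(R) = { #, (, /, ;, [ }.

{ #, (, /, ;, [ }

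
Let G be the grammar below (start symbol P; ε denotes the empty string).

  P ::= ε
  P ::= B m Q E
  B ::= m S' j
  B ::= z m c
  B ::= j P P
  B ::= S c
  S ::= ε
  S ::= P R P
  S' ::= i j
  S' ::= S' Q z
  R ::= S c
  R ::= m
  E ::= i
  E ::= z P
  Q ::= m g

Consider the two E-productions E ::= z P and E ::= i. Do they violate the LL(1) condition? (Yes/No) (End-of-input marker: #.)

FIRST(z P) = { z } and FIRST(i) = { i }.
The FIRST sets are disjoint and neither alternative is nullable — no conflict.

No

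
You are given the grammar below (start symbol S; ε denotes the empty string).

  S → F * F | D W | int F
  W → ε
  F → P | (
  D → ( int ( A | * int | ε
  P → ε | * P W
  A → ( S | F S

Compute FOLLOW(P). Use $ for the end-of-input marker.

In F → P: P is at the end, add FOLLOW(F) = { $, (, *, int }.
In P → * P W: add FIRST(W)\{ε} = {  }.
  Since W is nullable, also add FOLLOW(P) = { $, (, *, int }.
Union: FOLLOW(P) = { $, (, *, int }.

{ $, (, *, int }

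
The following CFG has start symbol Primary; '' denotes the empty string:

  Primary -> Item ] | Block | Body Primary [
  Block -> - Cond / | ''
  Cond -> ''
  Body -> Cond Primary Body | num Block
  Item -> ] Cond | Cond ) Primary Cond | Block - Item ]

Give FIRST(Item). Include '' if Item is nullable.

Item -> ] Cond contributes {]}.
From Item -> Cond ) Primary Cond: Cond nullable, take FIRST(Cond) ∪ {)} = { ) }.
From Item -> Block - Item ]: Block nullable, take FIRST(Block) ∪ {-} = { - }.
Union: FIRST(Item) = { ), -, ] }.

{ ), -, ] }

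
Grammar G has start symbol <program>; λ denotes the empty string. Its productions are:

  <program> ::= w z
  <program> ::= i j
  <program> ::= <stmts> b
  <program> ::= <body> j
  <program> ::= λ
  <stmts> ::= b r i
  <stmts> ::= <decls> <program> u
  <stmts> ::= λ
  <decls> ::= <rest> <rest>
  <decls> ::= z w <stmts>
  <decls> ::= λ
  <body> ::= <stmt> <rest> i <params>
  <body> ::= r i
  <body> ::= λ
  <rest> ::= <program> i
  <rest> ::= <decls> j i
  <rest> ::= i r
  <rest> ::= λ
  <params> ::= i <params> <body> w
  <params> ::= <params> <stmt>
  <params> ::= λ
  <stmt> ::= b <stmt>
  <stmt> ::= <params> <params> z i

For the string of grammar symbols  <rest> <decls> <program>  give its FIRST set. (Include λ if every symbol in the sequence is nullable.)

{ b, i, j, r, u, w, z, λ }

Add FIRST(<rest>)\{λ} = { b, i, j, r, u, w, z }; <rest> is nullable, continue.
Add FIRST(<decls>)\{λ} = { b, i, j, r, u, w, z }; <decls> is nullable, continue.
Add FIRST(<program>)\{λ} = { b, i, j, r, u, w, z }; <program> is nullable, continue.
Every symbol is nullable, so include λ.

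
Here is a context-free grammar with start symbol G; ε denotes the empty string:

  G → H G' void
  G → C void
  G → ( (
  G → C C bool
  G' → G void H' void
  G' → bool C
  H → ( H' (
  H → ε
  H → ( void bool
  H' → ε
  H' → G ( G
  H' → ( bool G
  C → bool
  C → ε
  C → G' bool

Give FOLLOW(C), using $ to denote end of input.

{ (, bool, void }

In G → C void: add FIRST(void) = { void }.
In G → C C bool: add FIRST(C bool) = { (, bool, void }.
In G → C C bool: add FIRST(bool) = { bool }.
In G' → bool C: C is at the end, add FOLLOW(G') = { bool, void }.
Union: FOLLOW(C) = { (, bool, void }.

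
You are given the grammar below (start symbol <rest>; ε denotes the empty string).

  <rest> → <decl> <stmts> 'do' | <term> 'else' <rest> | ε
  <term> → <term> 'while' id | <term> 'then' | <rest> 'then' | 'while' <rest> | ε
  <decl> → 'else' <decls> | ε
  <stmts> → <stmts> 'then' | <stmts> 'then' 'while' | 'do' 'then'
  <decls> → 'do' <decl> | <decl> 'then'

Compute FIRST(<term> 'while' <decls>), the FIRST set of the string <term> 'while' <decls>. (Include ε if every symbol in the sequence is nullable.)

{ 'do', 'else', 'then', 'while' }

Add FIRST(<term>)\{ε} = { 'do', 'else', 'then', 'while' }; <term> is nullable, continue.
'while' is a terminal; add {'while'} and stop.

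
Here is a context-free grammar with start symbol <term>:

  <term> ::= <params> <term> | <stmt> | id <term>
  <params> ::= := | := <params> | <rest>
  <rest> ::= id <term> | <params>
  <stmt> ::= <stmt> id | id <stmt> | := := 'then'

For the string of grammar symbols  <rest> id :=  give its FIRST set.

{ :=, id }

Add FIRST(<rest>) = { :=, id }; <rest> is not nullable, stop.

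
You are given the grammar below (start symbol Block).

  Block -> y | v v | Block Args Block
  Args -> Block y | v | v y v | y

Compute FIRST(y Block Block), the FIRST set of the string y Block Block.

{ y }

y is a terminal; add {y} and stop.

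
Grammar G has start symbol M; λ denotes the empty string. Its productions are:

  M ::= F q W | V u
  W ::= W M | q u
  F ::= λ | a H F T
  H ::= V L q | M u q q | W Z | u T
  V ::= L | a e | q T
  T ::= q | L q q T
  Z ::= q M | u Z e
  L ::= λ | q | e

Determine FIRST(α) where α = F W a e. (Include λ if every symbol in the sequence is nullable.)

{ a, q }

Add FIRST(F)\{λ} = { a }; F is nullable, continue.
Add FIRST(W) = { q }; W is not nullable, stop.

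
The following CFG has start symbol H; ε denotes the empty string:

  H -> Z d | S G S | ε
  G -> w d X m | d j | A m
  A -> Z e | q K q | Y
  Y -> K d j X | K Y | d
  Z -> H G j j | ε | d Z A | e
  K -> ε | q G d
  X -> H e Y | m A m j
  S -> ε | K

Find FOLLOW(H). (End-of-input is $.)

H is the start symbol, so $ ∈ FOLLOW(H).
In Z -> H G j j: add FIRST(G j j) = { d, e, q, w }.
In X -> H e Y: add FIRST(e Y) = { e }.
Union: FOLLOW(H) = { $, d, e, q, w }.

{ $, d, e, q, w }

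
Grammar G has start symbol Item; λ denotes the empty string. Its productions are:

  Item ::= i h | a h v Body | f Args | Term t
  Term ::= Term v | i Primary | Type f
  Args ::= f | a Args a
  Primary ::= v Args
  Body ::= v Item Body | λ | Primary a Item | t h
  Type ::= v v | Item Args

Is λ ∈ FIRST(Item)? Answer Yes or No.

No

Nullable nonterminals: Body.
No production of Item has an RHS whose symbols are all nullable, so Item is not nullable.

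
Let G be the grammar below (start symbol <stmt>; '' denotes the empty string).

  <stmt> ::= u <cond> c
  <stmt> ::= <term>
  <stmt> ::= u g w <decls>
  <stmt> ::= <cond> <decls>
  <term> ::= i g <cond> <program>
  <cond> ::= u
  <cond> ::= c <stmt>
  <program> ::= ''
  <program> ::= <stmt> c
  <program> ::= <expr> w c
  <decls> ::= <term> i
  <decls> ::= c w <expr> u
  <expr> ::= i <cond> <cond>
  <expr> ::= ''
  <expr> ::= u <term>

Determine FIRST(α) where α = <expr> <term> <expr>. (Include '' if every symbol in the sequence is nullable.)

Add FIRST(<expr>)\{''} = { i, u }; <expr> is nullable, continue.
Add FIRST(<term>) = { i }; <term> is not nullable, stop.

{ i, u }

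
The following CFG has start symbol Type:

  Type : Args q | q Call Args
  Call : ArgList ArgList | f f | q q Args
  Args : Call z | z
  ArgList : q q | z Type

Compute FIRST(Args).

From Args : Call z: add FIRST(Call) = { f, q, z }.
Args : z contributes {z}.
Union: FIRST(Args) = { f, q, z }.

{ f, q, z }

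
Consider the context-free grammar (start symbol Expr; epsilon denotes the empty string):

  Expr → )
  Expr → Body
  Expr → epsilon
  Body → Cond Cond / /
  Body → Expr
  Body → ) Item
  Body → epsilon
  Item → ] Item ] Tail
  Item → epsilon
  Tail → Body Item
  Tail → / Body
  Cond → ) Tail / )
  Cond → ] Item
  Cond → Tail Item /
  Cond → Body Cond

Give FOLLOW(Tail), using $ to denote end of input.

{ $, ), /, ] }

In Item → ] Item ] Tail: Tail is at the end, add FOLLOW(Item) = { $, ), /, ] }.
In Cond → ) Tail / ): add FIRST(/ )) = { / }.
In Cond → Tail Item /: add FIRST(Item /) = { /, ] }.
Union: FOLLOW(Tail) = { $, ), /, ] }.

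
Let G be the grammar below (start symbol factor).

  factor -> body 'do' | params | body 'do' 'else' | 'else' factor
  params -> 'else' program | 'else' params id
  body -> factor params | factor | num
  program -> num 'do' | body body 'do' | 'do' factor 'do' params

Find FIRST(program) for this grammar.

{ 'do', 'else', num }

program -> num 'do' contributes {num}.
From program -> body body 'do': add FIRST(body) = { 'else', num }.
program -> 'do' factor 'do' params contributes {'do'}.
Union: FIRST(program) = { 'do', 'else', num }.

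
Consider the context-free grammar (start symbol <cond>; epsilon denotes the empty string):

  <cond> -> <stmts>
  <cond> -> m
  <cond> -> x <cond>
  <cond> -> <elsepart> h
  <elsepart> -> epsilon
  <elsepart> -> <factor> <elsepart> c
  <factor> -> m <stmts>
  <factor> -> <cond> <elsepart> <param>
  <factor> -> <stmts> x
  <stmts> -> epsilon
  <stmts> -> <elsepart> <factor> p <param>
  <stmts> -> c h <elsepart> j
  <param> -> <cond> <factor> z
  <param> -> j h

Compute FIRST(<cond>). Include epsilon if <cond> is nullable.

From <cond> -> <stmts>: add FIRST(<stmts>) = { c, h, j, m, x, epsilon } (including epsilon since <stmts> is nullable).
<cond> -> m contributes {m}.
<cond> -> x <cond> contributes {x}.
From <cond> -> <elsepart> h: <elsepart> nullable, take FIRST(<elsepart>) ∪ {h} = { c, h, j, m, x }.
Union: FIRST(<cond>) = { c, h, j, m, x, epsilon }.

{ c, h, j, m, x, epsilon }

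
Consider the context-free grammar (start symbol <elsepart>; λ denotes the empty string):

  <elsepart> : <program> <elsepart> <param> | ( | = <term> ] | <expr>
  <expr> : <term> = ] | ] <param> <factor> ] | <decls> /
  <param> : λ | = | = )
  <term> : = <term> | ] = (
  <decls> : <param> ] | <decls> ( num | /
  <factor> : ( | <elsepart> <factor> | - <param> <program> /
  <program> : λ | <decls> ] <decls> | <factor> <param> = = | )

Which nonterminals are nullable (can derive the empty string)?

Directly nullable (have an λ-production): <param>, <program>.
No other nonterminal has a production whose RHS symbols are all nullable.

{ <param>, <program> }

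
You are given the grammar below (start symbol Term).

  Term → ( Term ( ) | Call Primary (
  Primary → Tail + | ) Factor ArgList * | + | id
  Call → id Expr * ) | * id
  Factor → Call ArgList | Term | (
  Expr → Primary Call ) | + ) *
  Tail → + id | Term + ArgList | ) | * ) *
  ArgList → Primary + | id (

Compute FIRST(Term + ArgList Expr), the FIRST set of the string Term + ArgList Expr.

Add FIRST(Term) = { (, *, id }; Term is not nullable, stop.

{ (, *, id }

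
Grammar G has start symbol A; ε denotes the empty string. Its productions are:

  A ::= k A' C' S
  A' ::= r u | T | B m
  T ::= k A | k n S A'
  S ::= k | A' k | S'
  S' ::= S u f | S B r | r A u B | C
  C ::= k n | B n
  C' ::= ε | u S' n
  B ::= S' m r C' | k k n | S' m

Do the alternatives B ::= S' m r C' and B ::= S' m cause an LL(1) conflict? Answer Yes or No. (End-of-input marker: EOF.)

Yes

FIRST(S' m r C') = { k, r } and FIRST(S' m) = { k, r }.
Both contain k, so the two alternatives are not disjoint — LL(1) conflict.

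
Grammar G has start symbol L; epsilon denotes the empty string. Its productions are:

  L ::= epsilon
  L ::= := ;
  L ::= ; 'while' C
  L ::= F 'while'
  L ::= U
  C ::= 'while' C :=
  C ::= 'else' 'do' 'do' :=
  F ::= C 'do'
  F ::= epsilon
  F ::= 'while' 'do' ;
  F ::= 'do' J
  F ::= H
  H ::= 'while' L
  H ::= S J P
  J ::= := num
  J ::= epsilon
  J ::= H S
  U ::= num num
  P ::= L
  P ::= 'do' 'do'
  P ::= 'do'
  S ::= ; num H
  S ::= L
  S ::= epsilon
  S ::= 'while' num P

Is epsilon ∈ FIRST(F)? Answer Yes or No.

F has an epsilon-production, so F ⇒ epsilon.

Yes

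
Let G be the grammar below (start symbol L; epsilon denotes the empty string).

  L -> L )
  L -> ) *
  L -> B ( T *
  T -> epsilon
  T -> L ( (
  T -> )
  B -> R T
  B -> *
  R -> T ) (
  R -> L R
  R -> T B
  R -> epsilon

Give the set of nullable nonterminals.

{ B, R, T }

Directly nullable (have an epsilon-production): T, R.
B -> R T with every symbol nullable, so B is nullable.
No other nonterminal has a production whose RHS symbols are all nullable.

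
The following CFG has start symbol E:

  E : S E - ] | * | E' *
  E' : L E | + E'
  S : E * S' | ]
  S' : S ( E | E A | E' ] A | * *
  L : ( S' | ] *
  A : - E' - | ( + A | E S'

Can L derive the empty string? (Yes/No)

No

No nonterminal in this grammar is nullable.
No production of L has an RHS whose symbols are all nullable, so L is not nullable.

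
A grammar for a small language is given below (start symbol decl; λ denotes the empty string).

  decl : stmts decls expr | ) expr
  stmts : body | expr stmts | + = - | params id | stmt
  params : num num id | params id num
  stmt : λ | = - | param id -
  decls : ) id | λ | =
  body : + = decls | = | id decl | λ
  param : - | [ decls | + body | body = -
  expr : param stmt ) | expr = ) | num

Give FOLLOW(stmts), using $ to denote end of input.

{ ), +, -, =, [, id, num }

In decl : stmts decls expr: add FIRST(decls expr) = { ), +, -, =, [, id, num }.
In stmts : expr stmts: stmts is at the end, add FOLLOW(stmts) = { ), +, -, =, [, id, num }.
Union: FOLLOW(stmts) = { ), +, -, =, [, id, num }.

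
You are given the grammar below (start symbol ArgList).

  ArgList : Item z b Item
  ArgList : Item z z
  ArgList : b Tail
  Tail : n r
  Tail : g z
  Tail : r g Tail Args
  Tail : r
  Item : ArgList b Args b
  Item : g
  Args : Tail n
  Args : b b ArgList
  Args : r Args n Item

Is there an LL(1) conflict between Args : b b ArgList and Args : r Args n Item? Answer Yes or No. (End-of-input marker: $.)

FIRST(b b ArgList) = { b } and FIRST(r Args n Item) = { r }.
The FIRST sets are disjoint and neither alternative is nullable — no conflict.

No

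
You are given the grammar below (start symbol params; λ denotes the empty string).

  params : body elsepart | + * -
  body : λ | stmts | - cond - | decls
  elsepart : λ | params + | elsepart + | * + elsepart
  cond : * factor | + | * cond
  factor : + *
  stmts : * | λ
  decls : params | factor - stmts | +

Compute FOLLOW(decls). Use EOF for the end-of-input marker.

In body : decls: decls is at the end, add FOLLOW(body) = { EOF, *, +, - }.
Union: FOLLOW(decls) = { EOF, *, +, - }.

{ EOF, *, +, - }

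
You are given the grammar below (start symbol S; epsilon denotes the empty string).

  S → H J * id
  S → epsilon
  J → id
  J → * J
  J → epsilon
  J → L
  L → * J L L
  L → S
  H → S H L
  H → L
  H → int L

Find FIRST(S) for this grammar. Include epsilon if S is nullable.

{ *, id, int, epsilon }

From S → H J * id: H, J nullable, take FIRST(H) ∪ FIRST(J) ∪ {*} = { *, id, int }.
S → epsilon contributes epsilon.
Union: FIRST(S) = { *, id, int, epsilon }.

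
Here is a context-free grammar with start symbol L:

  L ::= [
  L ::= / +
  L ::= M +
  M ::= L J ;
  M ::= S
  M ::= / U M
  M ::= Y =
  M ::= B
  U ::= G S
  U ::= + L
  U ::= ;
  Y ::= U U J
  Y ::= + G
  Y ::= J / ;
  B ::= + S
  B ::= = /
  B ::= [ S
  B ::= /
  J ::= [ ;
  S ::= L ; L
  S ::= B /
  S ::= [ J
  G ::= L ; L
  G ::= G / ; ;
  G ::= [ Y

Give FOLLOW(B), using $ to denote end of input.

{ +, / }

In M ::= B: B is at the end, add FOLLOW(M) = { + }.
In S ::= B /: add FIRST(/) = { / }.
Union: FOLLOW(B) = { +, / }.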